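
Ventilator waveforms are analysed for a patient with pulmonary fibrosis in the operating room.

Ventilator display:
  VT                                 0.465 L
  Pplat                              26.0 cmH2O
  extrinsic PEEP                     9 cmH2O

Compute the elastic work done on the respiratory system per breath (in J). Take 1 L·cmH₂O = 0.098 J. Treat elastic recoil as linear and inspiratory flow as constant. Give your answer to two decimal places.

Elastic work ≈ ½ × (Pplat − PEEP) × Vt = 0.5 × (26.0 − 9) × 0.465 L = 0.5 × 17.0 × 0.465 = 3.953 L·cmH2O.
× 0.098 J/(L·cmH2O) → 0.3874 J.

0.39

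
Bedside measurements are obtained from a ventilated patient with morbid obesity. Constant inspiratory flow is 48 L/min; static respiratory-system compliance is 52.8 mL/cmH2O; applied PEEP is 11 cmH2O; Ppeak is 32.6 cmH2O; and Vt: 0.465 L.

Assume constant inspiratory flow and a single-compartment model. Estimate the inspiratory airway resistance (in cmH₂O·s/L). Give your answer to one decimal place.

Flow: 48 L/min ÷ 60 = 0.8 L/s.
Equation of motion (constant flow): PIP = Vt/C + R·V̇ + PEEP.
R·V̇ = PIP − Vt/C − PEEP = 32.6 − 465/52.8 − 11 = 32.6 − 8.807 − 11 = 12.793 cmH2O.
R = 12.793 / 0.8 = 15.991 cmH2O·s/L.

16.0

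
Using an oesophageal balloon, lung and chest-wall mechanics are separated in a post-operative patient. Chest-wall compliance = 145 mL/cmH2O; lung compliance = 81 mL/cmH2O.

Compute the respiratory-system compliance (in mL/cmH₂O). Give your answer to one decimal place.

Lung and chest wall are elastances in series: 1/Crs = 1/CL + 1/Ccw.
1/Crs = 1/81 + 1/145 = 0.01924.
Crs = 51.975 mL/cmH2O.

52.0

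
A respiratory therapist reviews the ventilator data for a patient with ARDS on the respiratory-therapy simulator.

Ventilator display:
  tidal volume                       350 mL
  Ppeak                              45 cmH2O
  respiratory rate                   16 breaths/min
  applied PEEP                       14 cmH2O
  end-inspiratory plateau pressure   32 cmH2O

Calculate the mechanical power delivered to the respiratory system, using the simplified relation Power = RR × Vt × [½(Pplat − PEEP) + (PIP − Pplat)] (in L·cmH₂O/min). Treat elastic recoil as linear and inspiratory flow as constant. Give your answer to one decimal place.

123.2

Per-breath work = Vt × [½(Pplat−PEEP) + (PIP−Pplat)] = 0.350 × [0.5×18.0 + 13.0] = 0.350 × 22.0 = 7.7 L·cmH2O.
Power = 16 × 7.7 = 123.2 L·cmH2O/min.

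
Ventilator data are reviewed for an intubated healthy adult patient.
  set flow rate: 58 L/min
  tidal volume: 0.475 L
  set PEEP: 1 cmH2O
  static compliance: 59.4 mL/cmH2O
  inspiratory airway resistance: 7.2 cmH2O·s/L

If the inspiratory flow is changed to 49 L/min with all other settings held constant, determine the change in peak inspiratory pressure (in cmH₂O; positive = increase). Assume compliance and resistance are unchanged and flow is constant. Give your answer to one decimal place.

Flow: 58 L/min ÷ 60 = 0.9667 L/s.
New flow: 49 L/min ÷ 60 = 0.8167 L/s.
PIP = Vt/C + R·V̇ + PEEP (constant-flow equation of motion).
Only the resistive term changes: ΔPIP = R × ΔV̇ = 7.2 × (0.8167 − 0.9667) = 7.2 × -0.15 = -1.08 cmH2O.

-1.1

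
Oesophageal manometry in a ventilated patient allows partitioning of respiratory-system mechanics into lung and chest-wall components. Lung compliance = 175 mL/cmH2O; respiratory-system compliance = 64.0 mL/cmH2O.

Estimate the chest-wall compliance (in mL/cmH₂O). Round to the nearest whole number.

1/Ccw = 1/Crs − 1/CL.
1/Ccw = 1/64.0 − 1/175 = 0.009911.
Ccw = 100.9 mL/cmH2O.

101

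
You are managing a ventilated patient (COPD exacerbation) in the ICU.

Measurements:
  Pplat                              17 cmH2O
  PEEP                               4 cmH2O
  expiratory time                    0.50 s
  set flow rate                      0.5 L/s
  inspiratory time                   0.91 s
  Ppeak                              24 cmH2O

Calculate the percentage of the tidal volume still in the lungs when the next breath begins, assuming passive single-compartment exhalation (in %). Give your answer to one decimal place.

36.0

Vt = flow × Ti = 0.5 L/s × 0.91 s × 1000 mL/L = 455.0 mL.
R = (PIP − Pplat)/V̇ = (24 − 17) / 0.5 = 7.0/0.5 = 14.0 cmH2O·s/L.
C = Vt/(Pplat − PEEP) = 455.0 / (17 − 4) = 455.0/13.0 = 35.0 mL/cmH2O.
τ = R × C = 14.0 × 0.035 L/cmH2O = 0.49 s.
Fraction remaining at end-expiration = e^(−Te/τ) = e^(−0.50/0.49) = 0.3604 → 36.04%.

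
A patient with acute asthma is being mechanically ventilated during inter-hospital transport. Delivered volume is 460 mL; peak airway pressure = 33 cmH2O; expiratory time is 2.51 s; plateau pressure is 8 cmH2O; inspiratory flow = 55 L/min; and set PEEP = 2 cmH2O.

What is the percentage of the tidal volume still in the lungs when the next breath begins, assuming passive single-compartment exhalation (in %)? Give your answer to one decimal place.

30.1

Flow: 55 L/min ÷ 60 = 0.9167 L/s.
R = (PIP − Pplat)/V̇ = (33 − 8) / 0.9167 = 25.0/0.9167 = 27.272 cmH2O·s/L.
C = Vt/(Pplat − PEEP) = 460.0 / (8 − 2) = 460.0/6.0 = 76.667 mL/cmH2O.
τ = R × C = 27.272 × 0.07667 L/cmH2O = 2.091 s.
Fraction remaining at end-expiration = e^(−Te/τ) = e^(−2.51/2.091) = 0.3011 → 30.11%.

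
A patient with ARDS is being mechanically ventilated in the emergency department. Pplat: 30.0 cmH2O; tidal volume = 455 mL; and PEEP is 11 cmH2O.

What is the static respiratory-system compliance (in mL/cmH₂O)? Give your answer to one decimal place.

Cstat = Vt / (Pplat − PEEP) = 455 / (30.0 − 11) = 455 / 19.0 = 23.947 mL/cmH2O.

23.9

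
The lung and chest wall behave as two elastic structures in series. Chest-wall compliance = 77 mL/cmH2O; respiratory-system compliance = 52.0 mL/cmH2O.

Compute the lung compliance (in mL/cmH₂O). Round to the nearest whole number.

160

1/CL = 1/Crs − 1/Ccw.
1/CL = 1/52.0 − 1/77 = 0.006244.
CL = 160.15 mL/cmH2O.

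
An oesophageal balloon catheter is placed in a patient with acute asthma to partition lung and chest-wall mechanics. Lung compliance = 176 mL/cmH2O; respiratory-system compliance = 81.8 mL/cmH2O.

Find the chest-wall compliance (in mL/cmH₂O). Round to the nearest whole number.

153

1/Ccw = 1/Crs − 1/CL.
1/Ccw = 1/81.8 − 1/176 = 0.006543.
Ccw = 152.84 mL/cmH2O.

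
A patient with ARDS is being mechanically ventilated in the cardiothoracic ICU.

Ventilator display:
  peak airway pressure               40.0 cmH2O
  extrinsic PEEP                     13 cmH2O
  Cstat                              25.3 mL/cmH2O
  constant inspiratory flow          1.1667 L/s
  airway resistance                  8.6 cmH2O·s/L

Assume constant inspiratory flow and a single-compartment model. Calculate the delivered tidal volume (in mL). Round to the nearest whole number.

429

Equation of motion (constant flow): PIP = Vt/C + R·V̇ + PEEP.
Vt/C = PIP − R·V̇ − PEEP = 40.0 − 10.034 − 13 = 16.966 cmH2O.
Vt = C × 16.966 = 25.3 × 16.966 = 429.24 mL.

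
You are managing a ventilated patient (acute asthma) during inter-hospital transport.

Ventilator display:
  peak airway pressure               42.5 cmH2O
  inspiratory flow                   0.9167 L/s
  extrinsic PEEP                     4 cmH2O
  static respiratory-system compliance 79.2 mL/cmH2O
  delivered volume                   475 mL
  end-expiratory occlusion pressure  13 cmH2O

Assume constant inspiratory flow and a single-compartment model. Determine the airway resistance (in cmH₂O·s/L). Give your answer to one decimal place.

Total PEEP = 13 cmH2O (set 4 + intrinsic 9); this is the baseline alveolar pressure.
Equation of motion (constant flow): PIP = Vt/C + R·V̇ + PEEP.
R·V̇ = PIP − Vt/C − PEEP = 42.5 − 475/79.2 − 13 = 42.5 − 5.997 − 13 = 23.503 cmH2O.
R = 23.503 / 0.9167 = 25.639 cmH2O·s/L.

25.6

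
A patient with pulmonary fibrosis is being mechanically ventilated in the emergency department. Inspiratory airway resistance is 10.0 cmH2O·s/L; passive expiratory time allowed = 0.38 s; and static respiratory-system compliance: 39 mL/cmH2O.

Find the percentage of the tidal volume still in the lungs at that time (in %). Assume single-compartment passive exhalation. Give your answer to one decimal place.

τ = R × C = 10.0 × 39 mL/cmH2O = 10.0 × 0.039 L/cmH2O = 0.39 s.
Passive exhalation: V(t)/V₀ = e^(−t/τ) = e^(−0.38/0.39) = 0.3774.
Fraction remaining = 0.3774 → 37.74%.

37.7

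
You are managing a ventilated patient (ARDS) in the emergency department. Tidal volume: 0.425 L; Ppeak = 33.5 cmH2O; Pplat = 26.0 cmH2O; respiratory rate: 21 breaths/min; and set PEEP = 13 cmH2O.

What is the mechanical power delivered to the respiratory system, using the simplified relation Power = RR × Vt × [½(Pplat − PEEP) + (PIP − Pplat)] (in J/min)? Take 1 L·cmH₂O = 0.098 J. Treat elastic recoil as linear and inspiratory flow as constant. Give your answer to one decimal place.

Per-breath work = Vt × [½(Pplat−PEEP) + (PIP−Pplat)] = 0.425 × [0.5×13.0 + 7.5] = 0.425 × 14.0 = 5.95 L·cmH2O.
Power = 21 × 5.95 = 124.95 L·cmH2O/min.
× 0.098 J/(L·cmH2O) → 12.245 J/min.

12.2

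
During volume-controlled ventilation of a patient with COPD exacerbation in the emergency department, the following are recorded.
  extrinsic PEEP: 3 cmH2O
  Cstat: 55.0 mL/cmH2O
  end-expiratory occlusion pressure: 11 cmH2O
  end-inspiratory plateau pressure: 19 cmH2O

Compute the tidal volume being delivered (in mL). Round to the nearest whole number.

440

End-expiratory occlusion gives total PEEP = 11 cmH2O (intrinsic PEEP = 11 − 3 = 8). Use total PEEP for the elastic gradient.
Vt = Cstat × (Pplat − PEEPtotal) = 55.0 × (19 − 11) = 55.0 × 8.0 = 440.0 mL.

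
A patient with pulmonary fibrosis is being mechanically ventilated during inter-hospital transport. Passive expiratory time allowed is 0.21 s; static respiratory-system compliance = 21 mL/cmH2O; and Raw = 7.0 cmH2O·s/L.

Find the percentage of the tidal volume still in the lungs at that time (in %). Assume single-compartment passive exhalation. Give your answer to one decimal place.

τ = R × C = 7.0 × 21 mL/cmH2O = 7.0 × 0.021 L/cmH2O = 0.147 s.
Passive exhalation: V(t)/V₀ = e^(−t/τ) = e^(−0.21/0.147) = 0.2397.
Fraction remaining = 0.2397 → 23.97%.

24.0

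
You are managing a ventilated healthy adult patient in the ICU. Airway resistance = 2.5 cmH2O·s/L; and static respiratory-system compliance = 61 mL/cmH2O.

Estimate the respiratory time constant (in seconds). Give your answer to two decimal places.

0.15

τ = R × C = 2.5 × 61 mL/cmH2O = 2.5 × 0.061 L/cmH2O = 0.1525 s.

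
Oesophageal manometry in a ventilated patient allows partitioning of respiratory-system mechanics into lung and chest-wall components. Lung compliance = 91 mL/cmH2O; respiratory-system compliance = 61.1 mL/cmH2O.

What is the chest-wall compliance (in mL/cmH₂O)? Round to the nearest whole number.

186

1/Ccw = 1/Crs − 1/CL.
1/Ccw = 1/61.1 − 1/91 = 0.005378.
Ccw = 185.94 mL/cmH2O.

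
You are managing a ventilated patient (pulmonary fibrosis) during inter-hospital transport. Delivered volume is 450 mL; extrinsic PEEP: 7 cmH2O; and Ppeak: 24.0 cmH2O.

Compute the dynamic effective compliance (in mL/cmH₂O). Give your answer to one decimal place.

Dynamic compliance = Vt / (PIP − PEEP) = 450 / (24.0 − 7) = 450 / 17.0 = 26.471 mL/cmH2O.

26.5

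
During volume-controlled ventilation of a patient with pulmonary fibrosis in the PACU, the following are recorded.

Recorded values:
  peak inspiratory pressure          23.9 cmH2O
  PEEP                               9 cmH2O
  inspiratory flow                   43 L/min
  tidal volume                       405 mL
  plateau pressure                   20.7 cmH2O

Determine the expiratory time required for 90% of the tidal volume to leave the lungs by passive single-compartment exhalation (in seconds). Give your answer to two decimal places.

0.36

Flow: 43 L/min ÷ 60 = 0.7167 L/s.
R = (PIP − Pplat)/V̇ = (23.9 − 20.7) / 0.7167 = 3.2/0.7167 = 4.465 cmH2O·s/L.
C = Vt/(Pplat − PEEP) = 405.0 / (20.7 − 9) = 405.0/11.7 = 34.615 mL/cmH2O.
τ = R × C = 4.465 × 0.03462 L/cmH2O = 0.1546 s.
t = −τ·ln(1 − 0.90) = −0.1546·ln(0.1) = 0.356 s.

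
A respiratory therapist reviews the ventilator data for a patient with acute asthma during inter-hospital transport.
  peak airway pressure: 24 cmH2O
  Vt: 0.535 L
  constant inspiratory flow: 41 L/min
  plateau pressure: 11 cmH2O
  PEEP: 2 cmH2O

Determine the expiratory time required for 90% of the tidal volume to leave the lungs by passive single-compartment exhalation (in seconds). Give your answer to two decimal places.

Flow: 41 L/min ÷ 60 = 0.6833 L/s.
R = (PIP − Pplat)/V̇ = (24 − 11) / 0.6833 = 13.0/0.6833 = 19.025 cmH2O·s/L.
C = Vt/(Pplat − PEEP) = 535.0 / (11 − 2) = 535.0/9.0 = 59.444 mL/cmH2O.
τ = R × C = 19.025 × 0.05944 L/cmH2O = 1.131 s.
t = −τ·ln(1 − 0.90) = −1.131·ln(0.1) = 2.604 s.

2.60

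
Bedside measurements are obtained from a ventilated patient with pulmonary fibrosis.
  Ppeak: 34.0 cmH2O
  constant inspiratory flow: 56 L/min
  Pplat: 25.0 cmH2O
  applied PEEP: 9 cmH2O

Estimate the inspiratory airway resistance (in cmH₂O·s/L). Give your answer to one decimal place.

9.6

Flow: 56 L/min ÷ 60 = 0.9333 L/s.
Raw = (PIP − Pplat) / flow = (34.0 − 25.0) / 0.9333 = 9.0 / 0.9333 = 9.643 cmH2O·s/L.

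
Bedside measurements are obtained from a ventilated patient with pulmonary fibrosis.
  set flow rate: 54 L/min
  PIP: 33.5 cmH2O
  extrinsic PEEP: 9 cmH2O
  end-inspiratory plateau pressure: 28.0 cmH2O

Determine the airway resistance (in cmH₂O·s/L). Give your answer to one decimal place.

Flow: 54 L/min ÷ 60 = 0.9 L/s.
Raw = (PIP − Pplat) / flow = (33.5 − 28.0) / 0.9 = 5.5 / 0.9 = 6.111 cmH2O·s/L.

6.1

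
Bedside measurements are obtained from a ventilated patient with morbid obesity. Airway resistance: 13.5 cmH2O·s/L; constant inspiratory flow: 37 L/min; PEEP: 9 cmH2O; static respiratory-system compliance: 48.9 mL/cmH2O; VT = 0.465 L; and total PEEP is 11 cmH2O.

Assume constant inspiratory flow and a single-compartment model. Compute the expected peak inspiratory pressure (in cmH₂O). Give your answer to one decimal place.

28.8

Flow: 37 L/min ÷ 60 = 0.6167 L/s.
Total PEEP = 11 cmH2O (set 9 + intrinsic 2); this is the baseline alveolar pressure.
Equation of motion (constant flow): PIP = Vt/C + R·V̇ + PEEP.
PIP = 465/48.9 + 13.5×0.6167 + 11 = 9.509 + 8.325 + 11 = 28.834 cmH2O.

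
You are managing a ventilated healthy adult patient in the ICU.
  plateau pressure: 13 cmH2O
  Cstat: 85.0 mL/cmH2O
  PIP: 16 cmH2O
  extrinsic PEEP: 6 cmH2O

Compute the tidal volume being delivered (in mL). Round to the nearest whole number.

Vt = Cstat × (Pplat − PEEP) = 85.0 × (13 − 6) = 85.0 × 7.0 = 595.0 mL.

595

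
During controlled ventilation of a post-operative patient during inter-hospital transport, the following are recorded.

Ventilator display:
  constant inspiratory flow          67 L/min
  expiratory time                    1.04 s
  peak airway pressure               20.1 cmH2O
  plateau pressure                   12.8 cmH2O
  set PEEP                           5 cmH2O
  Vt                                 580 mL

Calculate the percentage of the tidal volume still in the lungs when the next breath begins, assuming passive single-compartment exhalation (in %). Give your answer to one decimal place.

11.8

Flow: 67 L/min ÷ 60 = 1.1167 L/s.
R = (PIP − Pplat)/V̇ = (20.1 − 12.8) / 1.1167 = 7.3/1.1167 = 6.537 cmH2O·s/L.
C = Vt/(Pplat − PEEP) = 580.0 / (12.8 − 5) = 580.0/7.8 = 74.359 mL/cmH2O.
τ = R × C = 6.537 × 0.07436 L/cmH2O = 0.4861 s.
Fraction remaining at end-expiration = e^(−Te/τ) = e^(−1.04/0.4861) = 0.1177 → 11.77%.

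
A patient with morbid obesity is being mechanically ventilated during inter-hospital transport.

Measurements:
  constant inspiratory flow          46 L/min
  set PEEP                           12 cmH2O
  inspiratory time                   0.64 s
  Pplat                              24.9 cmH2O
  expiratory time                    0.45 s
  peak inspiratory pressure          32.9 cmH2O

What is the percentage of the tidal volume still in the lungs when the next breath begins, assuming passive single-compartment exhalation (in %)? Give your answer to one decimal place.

32.2

Flow: 46 L/min ÷ 60 = 0.7667 L/s.
Vt = flow × Ti = 0.7667 L/s × 0.64 s × 1000 mL/L = 490.69 mL.
R = (PIP − Pplat)/V̇ = (32.9 − 24.9) / 0.7667 = 8.0/0.7667 = 10.434 cmH2O·s/L.
C = Vt/(Pplat − PEEP) = 490.69 / (24.9 − 12) = 490.69/12.9 = 38.038 mL/cmH2O.
τ = R × C = 10.434 × 0.03804 L/cmH2O = 0.3969 s.
Fraction remaining at end-expiration = e^(−Te/τ) = e^(−0.45/0.3969) = 0.3218 → 32.18%.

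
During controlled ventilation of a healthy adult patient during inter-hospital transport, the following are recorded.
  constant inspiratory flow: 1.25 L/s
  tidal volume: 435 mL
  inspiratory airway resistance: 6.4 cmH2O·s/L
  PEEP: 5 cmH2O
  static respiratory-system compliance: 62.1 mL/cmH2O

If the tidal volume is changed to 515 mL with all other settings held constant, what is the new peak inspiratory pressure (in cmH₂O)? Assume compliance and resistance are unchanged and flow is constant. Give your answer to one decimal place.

21.3

PIP = Vt/C + R·V̇ + PEEP (constant-flow equation of motion).
Only the elastic term changes: ΔPIP = ΔVt / C = (515 − 435) / 62.1 = 1.288 cmH2O.
Original PIP = 435/62.1 + 6.4×1.25 + 5 = 20.005 cmH2O; new PIP = 20.005 + (1.288) = 21.293 cmH2O.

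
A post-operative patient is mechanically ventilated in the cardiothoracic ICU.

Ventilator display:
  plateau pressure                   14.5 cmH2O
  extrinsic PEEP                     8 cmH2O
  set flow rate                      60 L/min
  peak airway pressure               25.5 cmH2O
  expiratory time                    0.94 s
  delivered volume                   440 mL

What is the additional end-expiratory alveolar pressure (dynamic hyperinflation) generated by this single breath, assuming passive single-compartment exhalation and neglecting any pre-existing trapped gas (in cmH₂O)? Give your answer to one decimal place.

Flow: 60 L/min ÷ 60 = 1 L/s.
R = (PIP − Pplat)/V̇ = (25.5 − 14.5) / 1 = 11.0/1 = 11.0 cmH2O·s/L.
C = Vt/(Pplat − PEEP) = 440.0 / (14.5 − 8) = 440.0/6.5 = 67.692 mL/cmH2O.
τ = R × C = 11.0 × 0.06769 L/cmH2O = 0.7446 s.
Fraction remaining = e^(−Te/τ) = e^(−0.94/0.7446) = 0.283; trapped volume = 440.0 × 0.283 = 124.52 mL.
Additional alveolar pressure from trapping ≈ V_trapped / C = 124.52 / 67.692 = 1.84 cmH2O.

1.8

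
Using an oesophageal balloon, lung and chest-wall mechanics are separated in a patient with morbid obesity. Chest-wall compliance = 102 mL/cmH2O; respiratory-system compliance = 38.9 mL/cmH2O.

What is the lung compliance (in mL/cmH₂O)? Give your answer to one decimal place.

1/CL = 1/Crs − 1/Ccw.
1/CL = 1/38.9 − 1/102 = 0.0159.
CL = 62.893 mL/cmH2O.

62.9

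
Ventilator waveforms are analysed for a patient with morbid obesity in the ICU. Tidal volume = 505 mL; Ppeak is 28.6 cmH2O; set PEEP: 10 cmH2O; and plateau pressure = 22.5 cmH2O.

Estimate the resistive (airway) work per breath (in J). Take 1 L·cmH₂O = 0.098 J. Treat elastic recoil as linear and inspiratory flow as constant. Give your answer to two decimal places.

0.30

With constant inspiratory flow the resistive pressure is constant at PIP − Pplat = 28.6 − 22.5 = 6.1 cmH2O, so resistive work = 6.1 × 0.505 = 3.081 L·cmH2O.
× 0.098 J/(L·cmH2O) → 0.3019 J.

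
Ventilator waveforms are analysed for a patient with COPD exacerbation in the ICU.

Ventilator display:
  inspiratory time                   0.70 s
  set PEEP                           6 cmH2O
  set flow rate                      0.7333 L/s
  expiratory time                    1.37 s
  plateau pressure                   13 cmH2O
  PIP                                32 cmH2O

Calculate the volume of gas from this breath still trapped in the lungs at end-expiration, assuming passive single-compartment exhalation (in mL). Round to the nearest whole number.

Vt = flow × Ti = 0.7333 L/s × 0.70 s × 1000 mL/L = 513.31 mL.
R = (PIP − Pplat)/V̇ = (32 − 13) / 0.7333 = 19.0/0.7333 = 25.91 cmH2O·s/L.
C = Vt/(Pplat − PEEP) = 513.31 / (13 − 6) = 513.31/7.0 = 73.33 mL/cmH2O.
τ = R × C = 25.91 × 0.07333 L/cmH2O = 1.9 s.
Fraction remaining = e^(−Te/τ) = e^(−1.37/1.9) = 0.4862.
Trapped volume = 513.31 × 0.4862 = 249.57 mL.

250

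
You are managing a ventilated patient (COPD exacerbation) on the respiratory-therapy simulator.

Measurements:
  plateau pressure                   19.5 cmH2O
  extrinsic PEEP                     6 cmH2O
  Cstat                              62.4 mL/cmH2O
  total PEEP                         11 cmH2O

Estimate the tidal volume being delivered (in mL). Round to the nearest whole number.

530

End-expiratory occlusion gives total PEEP = 11 cmH2O (intrinsic PEEP = 11 − 6 = 5). Use total PEEP for the elastic gradient.
Vt = Cstat × (Pplat − PEEPtotal) = 62.4 × (19.5 − 11) = 62.4 × 8.5 = 530.4 mL.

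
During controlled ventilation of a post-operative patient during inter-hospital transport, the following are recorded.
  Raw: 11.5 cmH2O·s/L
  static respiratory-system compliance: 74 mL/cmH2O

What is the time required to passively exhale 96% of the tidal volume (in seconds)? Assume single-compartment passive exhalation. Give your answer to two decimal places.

2.74

τ = R × C = 11.5 × 74 mL/cmH2O = 11.5 × 0.074 L/cmH2O = 0.851 s.
Exhaled fraction f = 1 − e^(−t/τ) → t = −τ·ln(1 − f) = −0.851·ln(0.04) = 2.739 s.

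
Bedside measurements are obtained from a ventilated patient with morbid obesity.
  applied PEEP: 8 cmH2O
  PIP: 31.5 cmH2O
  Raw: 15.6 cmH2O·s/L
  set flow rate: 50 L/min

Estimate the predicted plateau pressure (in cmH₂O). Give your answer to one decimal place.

Flow: 50 L/min ÷ 60 = 0.8333 L/s.
Pplat = PIP − Raw × flow = 31.5 − 15.6 × 0.8333 = 31.5 − 12.999 = 18.501 cmH2O.

18.5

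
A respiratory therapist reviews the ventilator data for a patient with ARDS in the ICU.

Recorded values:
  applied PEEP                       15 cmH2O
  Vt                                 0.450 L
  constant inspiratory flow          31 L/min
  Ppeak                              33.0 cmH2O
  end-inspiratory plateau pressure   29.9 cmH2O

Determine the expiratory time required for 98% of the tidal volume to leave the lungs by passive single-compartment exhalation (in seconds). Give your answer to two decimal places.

Flow: 31 L/min ÷ 60 = 0.5167 L/s.
R = (PIP − Pplat)/V̇ = (33.0 − 29.9) / 0.5167 = 3.1/0.5167 = 6.0 cmH2O·s/L.
C = Vt/(Pplat − PEEP) = 450.0 / (29.9 − 15) = 450.0/14.9 = 30.201 mL/cmH2O.
τ = R × C = 6.0 × 0.0302 L/cmH2O = 0.1812 s.
t = −τ·ln(1 − 0.98) = −0.1812·ln(0.02) = 0.7089 s.

0.71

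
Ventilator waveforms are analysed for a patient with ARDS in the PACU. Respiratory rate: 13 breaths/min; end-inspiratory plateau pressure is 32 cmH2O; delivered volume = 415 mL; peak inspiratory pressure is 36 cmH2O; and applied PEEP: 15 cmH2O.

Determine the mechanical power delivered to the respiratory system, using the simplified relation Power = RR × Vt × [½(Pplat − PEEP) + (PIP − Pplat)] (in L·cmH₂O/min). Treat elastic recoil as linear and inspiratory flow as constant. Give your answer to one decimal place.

Per-breath work = Vt × [½(Pplat−PEEP) + (PIP−Pplat)] = 0.415 × [0.5×17.0 + 4.0] = 0.415 × 12.5 = 5.188 L·cmH2O.
Power = 13 × 5.188 = 67.444 L·cmH2O/min.

67.4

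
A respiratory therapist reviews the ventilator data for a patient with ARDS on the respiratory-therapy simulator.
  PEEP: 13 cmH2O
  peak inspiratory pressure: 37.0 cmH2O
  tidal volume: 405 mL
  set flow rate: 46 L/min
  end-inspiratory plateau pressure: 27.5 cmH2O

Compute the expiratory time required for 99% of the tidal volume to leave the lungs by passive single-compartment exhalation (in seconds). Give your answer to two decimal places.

1.59

Flow: 46 L/min ÷ 60 = 0.7667 L/s.
R = (PIP − Pplat)/V̇ = (37.0 − 27.5) / 0.7667 = 9.5/0.7667 = 12.391 cmH2O·s/L.
C = Vt/(Pplat − PEEP) = 405.0 / (27.5 − 13) = 405.0/14.5 = 27.931 mL/cmH2O.
τ = R × C = 12.391 × 0.02793 L/cmH2O = 0.3461 s.
t = −τ·ln(1 − 0.99) = −0.3461·ln(0.01) = 1.594 s.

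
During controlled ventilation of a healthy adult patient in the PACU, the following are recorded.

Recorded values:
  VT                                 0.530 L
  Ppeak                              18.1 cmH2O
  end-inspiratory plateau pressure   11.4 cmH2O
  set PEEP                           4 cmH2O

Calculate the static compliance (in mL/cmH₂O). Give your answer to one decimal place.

Cstat = Vt / (Pplat − PEEP) = 530 / (11.4 − 4) = 530 / 7.4 = 71.622 mL/cmH2O.

71.6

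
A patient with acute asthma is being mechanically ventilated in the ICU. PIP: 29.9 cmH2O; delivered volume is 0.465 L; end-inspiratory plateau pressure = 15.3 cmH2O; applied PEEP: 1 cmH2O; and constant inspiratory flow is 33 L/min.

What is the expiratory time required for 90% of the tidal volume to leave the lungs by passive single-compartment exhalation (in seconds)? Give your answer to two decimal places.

Flow: 33 L/min ÷ 60 = 0.55 L/s.
R = (PIP − Pplat)/V̇ = (29.9 − 15.3) / 0.55 = 14.6/0.55 = 26.545 cmH2O·s/L.
C = Vt/(Pplat − PEEP) = 465.0 / (15.3 − 1) = 465.0/14.3 = 32.517 mL/cmH2O.
τ = R × C = 26.545 × 0.03252 L/cmH2O = 0.8632 s.
t = −τ·ln(1 − 0.90) = −0.8632·ln(0.1) = 1.988 s.

1.99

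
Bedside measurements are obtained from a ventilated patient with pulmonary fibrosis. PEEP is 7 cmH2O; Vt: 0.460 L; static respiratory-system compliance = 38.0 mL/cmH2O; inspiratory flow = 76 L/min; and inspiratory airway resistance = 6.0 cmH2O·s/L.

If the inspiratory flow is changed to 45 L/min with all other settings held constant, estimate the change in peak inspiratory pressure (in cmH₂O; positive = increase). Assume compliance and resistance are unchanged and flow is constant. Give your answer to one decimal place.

Flow: 76 L/min ÷ 60 = 1.2667 L/s.
New flow: 45 L/min ÷ 60 = 0.75 L/s.
PIP = Vt/C + R·V̇ + PEEP (constant-flow equation of motion).
Only the resistive term changes: ΔPIP = R × ΔV̇ = 6.0 × (0.75 − 1.2667) = 6.0 × -0.5167 = -3.1 cmH2O.

-3.1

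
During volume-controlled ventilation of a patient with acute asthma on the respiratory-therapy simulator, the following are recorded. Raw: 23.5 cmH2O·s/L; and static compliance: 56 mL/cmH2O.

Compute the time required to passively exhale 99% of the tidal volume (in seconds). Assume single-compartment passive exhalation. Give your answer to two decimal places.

6.06

τ = R × C = 23.5 × 56 mL/cmH2O = 23.5 × 0.056 L/cmH2O = 1.316 s.
Exhaled fraction f = 1 − e^(−t/τ) → t = −τ·ln(1 − f) = −1.316·ln(0.01) = 6.06 s.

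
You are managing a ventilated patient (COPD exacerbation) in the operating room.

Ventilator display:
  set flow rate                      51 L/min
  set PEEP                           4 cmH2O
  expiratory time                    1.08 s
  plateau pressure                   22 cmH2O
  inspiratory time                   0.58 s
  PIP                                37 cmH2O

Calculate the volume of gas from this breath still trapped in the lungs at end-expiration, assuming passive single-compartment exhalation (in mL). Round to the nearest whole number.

Flow: 51 L/min ÷ 60 = 0.85 L/s.
Vt = flow × Ti = 0.85 L/s × 0.58 s × 1000 mL/L = 493.0 mL.
R = (PIP − Pplat)/V̇ = (37 − 22) / 0.85 = 15.0/0.85 = 17.647 cmH2O·s/L.
C = Vt/(Pplat − PEEP) = 493.0 / (22 − 4) = 493.0/18.0 = 27.389 mL/cmH2O.
τ = R × C = 17.647 × 0.02739 L/cmH2O = 0.4834 s.
Fraction remaining = e^(−Te/τ) = e^(−1.08/0.4834) = 0.1071.
Trapped volume = 493.0 × 0.1071 = 52.8 mL.

53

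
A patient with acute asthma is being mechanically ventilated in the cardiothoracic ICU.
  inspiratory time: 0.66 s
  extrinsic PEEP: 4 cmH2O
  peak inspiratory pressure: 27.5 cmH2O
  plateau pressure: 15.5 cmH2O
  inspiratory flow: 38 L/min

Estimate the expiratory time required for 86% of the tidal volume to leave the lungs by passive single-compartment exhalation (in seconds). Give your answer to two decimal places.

1.35

Flow: 38 L/min ÷ 60 = 0.6333 L/s.
Vt = flow × Ti = 0.6333 L/s × 0.66 s × 1000 mL/L = 417.98 mL.
R = (PIP − Pplat)/V̇ = (27.5 − 15.5) / 0.6333 = 12.0/0.6333 = 18.948 cmH2O·s/L.
C = Vt/(Pplat − PEEP) = 417.98 / (15.5 − 4) = 417.98/11.5 = 36.346 mL/cmH2O.
τ = R × C = 18.948 × 0.03635 L/cmH2O = 0.6888 s.
t = −τ·ln(1 − 0.86) = −0.6888·ln(0.14) = 1.354 s.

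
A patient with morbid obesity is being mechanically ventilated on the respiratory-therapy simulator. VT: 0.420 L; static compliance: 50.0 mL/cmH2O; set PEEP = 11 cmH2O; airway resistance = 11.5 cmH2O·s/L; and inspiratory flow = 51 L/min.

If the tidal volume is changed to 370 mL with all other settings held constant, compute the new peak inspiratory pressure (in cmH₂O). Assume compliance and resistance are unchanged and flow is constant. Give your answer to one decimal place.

Flow: 51 L/min ÷ 60 = 0.85 L/s.
PIP = Vt/C + R·V̇ + PEEP (constant-flow equation of motion).
Only the elastic term changes: ΔPIP = ΔVt / C = (370 − 420) / 50.0 = -1.0 cmH2O.
Original PIP = 420/50.0 + 11.5×0.85 + 11 = 29.175 cmH2O; new PIP = 29.175 + (-1.0) = 28.175 cmH2O.

28.2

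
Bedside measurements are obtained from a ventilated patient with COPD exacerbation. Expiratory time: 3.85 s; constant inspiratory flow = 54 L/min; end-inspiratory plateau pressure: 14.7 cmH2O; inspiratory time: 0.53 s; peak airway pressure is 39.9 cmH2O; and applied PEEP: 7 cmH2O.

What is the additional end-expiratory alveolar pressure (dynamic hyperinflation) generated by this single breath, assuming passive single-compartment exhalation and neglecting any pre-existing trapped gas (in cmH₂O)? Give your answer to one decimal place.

0.8

Flow: 54 L/min ÷ 60 = 0.9 L/s.
Vt = flow × Ti = 0.9 L/s × 0.53 s × 1000 mL/L = 477.0 mL.
R = (PIP − Pplat)/V̇ = (39.9 − 14.7) / 0.9 = 25.2/0.9 = 28.0 cmH2O·s/L.
C = Vt/(Pplat − PEEP) = 477.0 / (14.7 − 7) = 477.0/7.7 = 61.948 mL/cmH2O.
τ = R × C = 28.0 × 0.06195 L/cmH2O = 1.735 s.
Fraction remaining = e^(−Te/τ) = e^(−3.85/1.735) = 0.1087; trapped volume = 477.0 × 0.1087 = 51.85 mL.
Additional alveolar pressure from trapping ≈ V_trapped / C = 51.85 / 61.948 = 0.837 cmH2O.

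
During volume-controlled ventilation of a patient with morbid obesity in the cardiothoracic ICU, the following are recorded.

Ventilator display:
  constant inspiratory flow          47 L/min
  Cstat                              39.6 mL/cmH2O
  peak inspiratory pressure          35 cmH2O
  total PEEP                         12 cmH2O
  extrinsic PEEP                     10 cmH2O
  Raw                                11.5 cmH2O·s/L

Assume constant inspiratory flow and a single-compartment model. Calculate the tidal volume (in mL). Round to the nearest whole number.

554

Flow: 47 L/min ÷ 60 = 0.7833 L/s.
Total PEEP = 12 cmH2O (set 10 + intrinsic 2); this is the baseline alveolar pressure.
Equation of motion (constant flow): PIP = Vt/C + R·V̇ + PEEP.
Vt/C = PIP − R·V̇ − PEEP = 35 − 9.008 − 12 = 13.992 cmH2O.
Vt = C × 13.992 = 39.6 × 13.992 = 554.08 mL.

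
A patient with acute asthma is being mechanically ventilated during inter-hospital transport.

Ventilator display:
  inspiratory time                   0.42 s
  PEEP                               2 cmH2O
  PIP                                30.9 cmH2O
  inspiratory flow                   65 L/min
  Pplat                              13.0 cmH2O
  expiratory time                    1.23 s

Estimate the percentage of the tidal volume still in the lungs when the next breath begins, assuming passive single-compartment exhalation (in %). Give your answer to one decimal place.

Flow: 65 L/min ÷ 60 = 1.0833 L/s.
Vt = flow × Ti = 1.0833 L/s × 0.42 s × 1000 mL/L = 454.99 mL.
R = (PIP − Pplat)/V̇ = (30.9 − 13.0) / 1.0833 = 17.9/1.0833 = 16.524 cmH2O·s/L.
C = Vt/(Pplat − PEEP) = 454.99 / (13.0 − 2) = 454.99/11.0 = 41.363 mL/cmH2O.
τ = R × C = 16.524 × 0.04136 L/cmH2O = 0.6834 s.
Fraction remaining at end-expiration = e^(−Te/τ) = e^(−1.23/0.6834) = 0.1653 → 16.53%.

16.5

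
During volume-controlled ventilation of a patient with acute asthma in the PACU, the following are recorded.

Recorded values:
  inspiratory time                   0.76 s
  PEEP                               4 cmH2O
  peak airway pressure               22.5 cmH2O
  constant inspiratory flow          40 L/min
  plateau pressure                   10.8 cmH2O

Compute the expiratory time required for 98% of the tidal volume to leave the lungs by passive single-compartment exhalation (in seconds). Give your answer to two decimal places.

5.12

Flow: 40 L/min ÷ 60 = 0.6667 L/s.
Vt = flow × Ti = 0.6667 L/s × 0.76 s × 1000 mL/L = 506.69 mL.
R = (PIP − Pplat)/V̇ = (22.5 − 10.8) / 0.6667 = 11.7/0.6667 = 17.549 cmH2O·s/L.
C = Vt/(Pplat − PEEP) = 506.69 / (10.8 − 4) = 506.69/6.8 = 74.513 mL/cmH2O.
τ = R × C = 17.549 × 0.07451 L/cmH2O = 1.308 s.
t = −τ·ln(1 − 0.98) = −1.308·ln(0.02) = 5.117 s.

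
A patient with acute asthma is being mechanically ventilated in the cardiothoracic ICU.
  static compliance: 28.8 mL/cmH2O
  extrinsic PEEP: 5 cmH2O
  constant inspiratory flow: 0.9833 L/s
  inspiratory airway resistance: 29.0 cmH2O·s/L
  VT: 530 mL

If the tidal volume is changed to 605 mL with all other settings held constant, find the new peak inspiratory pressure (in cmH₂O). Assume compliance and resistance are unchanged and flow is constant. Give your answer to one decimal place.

PIP = Vt/C + R·V̇ + PEEP (constant-flow equation of motion).
Only the elastic term changes: ΔPIP = ΔVt / C = (605 − 530) / 28.8 = 2.604 cmH2O.
Original PIP = 530/28.8 + 29.0×0.9833 + 5 = 51.918 cmH2O; new PIP = 51.918 + (2.604) = 54.522 cmH2O.

54.5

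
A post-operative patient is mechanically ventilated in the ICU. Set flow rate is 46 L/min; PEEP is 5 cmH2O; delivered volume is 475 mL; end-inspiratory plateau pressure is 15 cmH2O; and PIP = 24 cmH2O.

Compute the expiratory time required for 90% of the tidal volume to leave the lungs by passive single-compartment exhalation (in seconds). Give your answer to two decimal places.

Flow: 46 L/min ÷ 60 = 0.7667 L/s.
R = (PIP − Pplat)/V̇ = (24 − 15) / 0.7667 = 9.0/0.7667 = 11.739 cmH2O·s/L.
C = Vt/(Pplat − PEEP) = 475.0 / (15 − 5) = 475.0/10.0 = 47.5 mL/cmH2O.
τ = R × C = 11.739 × 0.0475 L/cmH2O = 0.5576 s.
t = −τ·ln(1 − 0.90) = −0.5576·ln(0.1) = 1.284 s.

1.28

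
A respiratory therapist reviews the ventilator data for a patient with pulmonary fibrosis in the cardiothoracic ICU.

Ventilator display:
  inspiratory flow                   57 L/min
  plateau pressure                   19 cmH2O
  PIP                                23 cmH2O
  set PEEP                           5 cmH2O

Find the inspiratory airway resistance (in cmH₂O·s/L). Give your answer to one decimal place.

Flow: 57 L/min ÷ 60 = 0.95 L/s.
Raw = (PIP − Pplat) / flow = (23 − 19) / 0.95 = 4.0 / 0.95 = 4.211 cmH2O·s/L.

4.2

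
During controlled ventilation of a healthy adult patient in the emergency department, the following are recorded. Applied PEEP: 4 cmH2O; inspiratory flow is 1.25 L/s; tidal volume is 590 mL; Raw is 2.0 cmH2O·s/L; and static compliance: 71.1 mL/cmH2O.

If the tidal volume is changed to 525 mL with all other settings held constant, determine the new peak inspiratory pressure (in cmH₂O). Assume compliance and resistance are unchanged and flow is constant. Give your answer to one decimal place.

13.9

PIP = Vt/C + R·V̇ + PEEP (constant-flow equation of motion).
Only the elastic term changes: ΔPIP = ΔVt / C = (525 − 590) / 71.1 = -0.9142 cmH2O.
Original PIP = 590/71.1 + 2.0×1.25 + 4 = 14.798 cmH2O; new PIP = 14.798 + (-0.9142) = 13.884 cmH2O.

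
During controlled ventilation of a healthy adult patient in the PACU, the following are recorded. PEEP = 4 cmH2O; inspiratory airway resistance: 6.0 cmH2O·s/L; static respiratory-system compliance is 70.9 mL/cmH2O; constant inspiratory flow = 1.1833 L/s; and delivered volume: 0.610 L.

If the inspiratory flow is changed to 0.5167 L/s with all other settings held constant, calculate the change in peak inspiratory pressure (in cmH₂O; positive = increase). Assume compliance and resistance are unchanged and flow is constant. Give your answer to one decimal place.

PIP = Vt/C + R·V̇ + PEEP (constant-flow equation of motion).
Only the resistive term changes: ΔPIP = R × ΔV̇ = 6.0 × (0.5167 − 1.1833) = 6.0 × -0.6666 = -4.0 cmH2O.

-4.0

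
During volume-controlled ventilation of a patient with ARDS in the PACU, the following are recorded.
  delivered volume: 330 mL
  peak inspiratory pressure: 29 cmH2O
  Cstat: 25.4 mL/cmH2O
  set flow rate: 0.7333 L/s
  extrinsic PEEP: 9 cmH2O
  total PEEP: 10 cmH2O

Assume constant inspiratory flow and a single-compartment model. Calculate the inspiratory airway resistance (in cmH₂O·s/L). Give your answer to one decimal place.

8.2

Total PEEP = 10 cmH2O (set 9 + intrinsic 1); this is the baseline alveolar pressure.
Equation of motion (constant flow): PIP = Vt/C + R·V̇ + PEEP.
R·V̇ = PIP − Vt/C − PEEP = 29 − 330/25.4 − 10 = 29 − 12.992 − 10 = 6.008 cmH2O.
R = 6.008 / 0.7333 = 8.193 cmH2O·s/L.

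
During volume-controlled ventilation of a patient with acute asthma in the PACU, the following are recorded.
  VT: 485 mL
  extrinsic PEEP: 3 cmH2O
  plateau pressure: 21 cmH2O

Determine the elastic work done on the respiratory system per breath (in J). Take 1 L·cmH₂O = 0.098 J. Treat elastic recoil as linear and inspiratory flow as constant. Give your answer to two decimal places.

0.43

Elastic work ≈ ½ × (Pplat − PEEP) × Vt = 0.5 × (21 − 3) × 0.485 L = 0.5 × 18.0 × 0.485 = 4.365 L·cmH2O.
× 0.098 J/(L·cmH2O) → 0.4278 J.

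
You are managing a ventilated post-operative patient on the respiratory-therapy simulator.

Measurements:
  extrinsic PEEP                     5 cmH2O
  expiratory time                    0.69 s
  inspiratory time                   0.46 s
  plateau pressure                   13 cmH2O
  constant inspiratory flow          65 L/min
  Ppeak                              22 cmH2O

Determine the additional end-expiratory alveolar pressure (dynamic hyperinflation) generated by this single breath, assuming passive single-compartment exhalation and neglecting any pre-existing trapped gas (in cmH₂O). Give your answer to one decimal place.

Flow: 65 L/min ÷ 60 = 1.0833 L/s.
Vt = flow × Ti = 1.0833 L/s × 0.46 s × 1000 mL/L = 498.32 mL.
R = (PIP − Pplat)/V̇ = (22 − 13) / 1.0833 = 9.0/1.0833 = 8.308 cmH2O·s/L.
C = Vt/(Pplat − PEEP) = 498.32 / (13 − 5) = 498.32/8.0 = 62.29 mL/cmH2O.
τ = R × C = 8.308 × 0.06229 L/cmH2O = 0.5175 s.
Fraction remaining = e^(−Te/τ) = e^(−0.69/0.5175) = 0.2636; trapped volume = 498.32 × 0.2636 = 131.36 mL.
Additional alveolar pressure from trapping ≈ V_trapped / C = 131.36 / 62.29 = 2.109 cmH2O.

2.1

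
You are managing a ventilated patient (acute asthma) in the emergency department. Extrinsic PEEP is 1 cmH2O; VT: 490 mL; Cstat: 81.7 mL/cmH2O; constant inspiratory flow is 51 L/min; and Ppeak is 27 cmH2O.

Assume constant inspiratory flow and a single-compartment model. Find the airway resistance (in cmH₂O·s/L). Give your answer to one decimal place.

Flow: 51 L/min ÷ 60 = 0.85 L/s.
Equation of motion (constant flow): PIP = Vt/C + R·V̇ + PEEP.
R·V̇ = PIP − Vt/C − PEEP = 27 − 490/81.7 − 1 = 27 − 5.998 − 1 = 20.002 cmH2O.
R = 20.002 / 0.85 = 23.532 cmH2O·s/L.

23.5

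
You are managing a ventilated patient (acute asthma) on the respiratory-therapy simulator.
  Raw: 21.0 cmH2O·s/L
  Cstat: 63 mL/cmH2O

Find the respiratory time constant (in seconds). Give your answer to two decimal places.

1.32

τ = R × C = 21.0 × 63 mL/cmH2O = 21.0 × 0.063 L/cmH2O = 1.323 s.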